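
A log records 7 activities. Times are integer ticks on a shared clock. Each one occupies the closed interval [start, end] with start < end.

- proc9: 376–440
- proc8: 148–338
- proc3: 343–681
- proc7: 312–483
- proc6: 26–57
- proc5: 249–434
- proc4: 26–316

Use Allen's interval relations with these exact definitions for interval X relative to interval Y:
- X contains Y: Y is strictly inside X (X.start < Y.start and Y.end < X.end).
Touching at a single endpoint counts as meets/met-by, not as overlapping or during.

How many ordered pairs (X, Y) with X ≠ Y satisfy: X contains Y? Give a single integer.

2

Checking all 42 ordered pairs for relation 'contains'; matching pairs in alphabetical order:
(proc3, proc9): proc3 contains proc9 ✓
(proc7, proc9): proc7 contains proc9 ✓
Count: 2.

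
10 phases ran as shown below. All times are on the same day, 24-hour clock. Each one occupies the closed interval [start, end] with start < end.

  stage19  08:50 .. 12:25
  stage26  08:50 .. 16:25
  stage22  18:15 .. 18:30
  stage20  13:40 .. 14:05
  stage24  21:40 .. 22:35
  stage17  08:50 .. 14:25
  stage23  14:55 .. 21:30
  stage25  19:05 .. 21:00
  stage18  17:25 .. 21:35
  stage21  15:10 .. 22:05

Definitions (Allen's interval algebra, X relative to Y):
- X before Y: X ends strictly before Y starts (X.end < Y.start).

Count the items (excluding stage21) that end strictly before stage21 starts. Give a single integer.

Target stage21 = [15:10, 22:05].
stage17 [08:50, 14:25] → before → counts.
stage18 [17:25, 21:35] → during → no.
stage19 [08:50, 12:25] → before → counts.
stage20 [13:40, 14:05] → before → counts.
stage22 [18:15, 18:30] → during → no.
stage23 [14:55, 21:30] → overlaps → no.
stage24 [21:40, 22:35] → overlapped-by → no.
stage25 [19:05, 21:00] → during → no.
stage26 [08:50, 16:25] → overlaps → no.
Total: 3.

3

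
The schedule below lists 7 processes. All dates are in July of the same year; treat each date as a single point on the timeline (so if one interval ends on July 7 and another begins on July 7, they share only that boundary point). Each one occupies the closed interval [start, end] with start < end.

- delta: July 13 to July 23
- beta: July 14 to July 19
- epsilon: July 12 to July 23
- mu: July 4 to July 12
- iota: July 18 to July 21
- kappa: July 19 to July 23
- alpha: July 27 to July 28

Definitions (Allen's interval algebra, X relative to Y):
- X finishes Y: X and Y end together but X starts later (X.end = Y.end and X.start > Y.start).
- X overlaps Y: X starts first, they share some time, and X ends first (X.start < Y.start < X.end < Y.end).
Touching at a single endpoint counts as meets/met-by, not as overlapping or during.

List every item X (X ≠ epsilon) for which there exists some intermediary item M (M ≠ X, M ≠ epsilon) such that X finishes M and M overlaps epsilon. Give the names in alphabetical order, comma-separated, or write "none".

Target epsilon = [July 12, July 23].
Intermediaries M with M overlaps epsilon: none.
Union: none.

none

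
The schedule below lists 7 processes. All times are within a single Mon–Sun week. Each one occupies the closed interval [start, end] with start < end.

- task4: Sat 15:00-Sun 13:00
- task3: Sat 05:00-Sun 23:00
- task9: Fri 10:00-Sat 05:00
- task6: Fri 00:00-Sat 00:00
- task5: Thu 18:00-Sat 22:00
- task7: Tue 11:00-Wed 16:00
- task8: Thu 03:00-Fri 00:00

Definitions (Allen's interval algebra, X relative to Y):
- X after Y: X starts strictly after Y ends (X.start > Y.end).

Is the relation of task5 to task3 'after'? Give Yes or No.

task5 = [Thu 18:00, Sat 22:00], task3 = [Sat 05:00, Sun 23:00].
Actual relation of task5 to task3: overlaps.
Asked whether 'after' holds → No.

No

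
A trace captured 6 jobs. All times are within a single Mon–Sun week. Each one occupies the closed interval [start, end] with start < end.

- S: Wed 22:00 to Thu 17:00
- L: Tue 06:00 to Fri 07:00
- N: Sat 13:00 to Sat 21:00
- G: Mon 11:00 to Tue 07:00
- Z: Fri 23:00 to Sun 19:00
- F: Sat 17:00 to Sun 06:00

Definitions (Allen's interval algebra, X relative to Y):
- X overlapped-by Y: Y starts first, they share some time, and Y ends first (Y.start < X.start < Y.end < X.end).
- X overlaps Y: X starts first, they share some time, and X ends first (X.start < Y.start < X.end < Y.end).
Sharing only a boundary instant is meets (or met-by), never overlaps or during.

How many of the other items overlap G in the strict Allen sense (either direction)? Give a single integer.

Target G = [Mon 11:00, Tue 07:00].
F [Sat 17:00, Sun 06:00] → after → no.
L [Tue 06:00, Fri 07:00] → overlapped-by → counts.
N [Sat 13:00, Sat 21:00] → after → no.
S [Wed 22:00, Thu 17:00] → after → no.
Z [Fri 23:00, Sun 19:00] → after → no.
Total: 1.

1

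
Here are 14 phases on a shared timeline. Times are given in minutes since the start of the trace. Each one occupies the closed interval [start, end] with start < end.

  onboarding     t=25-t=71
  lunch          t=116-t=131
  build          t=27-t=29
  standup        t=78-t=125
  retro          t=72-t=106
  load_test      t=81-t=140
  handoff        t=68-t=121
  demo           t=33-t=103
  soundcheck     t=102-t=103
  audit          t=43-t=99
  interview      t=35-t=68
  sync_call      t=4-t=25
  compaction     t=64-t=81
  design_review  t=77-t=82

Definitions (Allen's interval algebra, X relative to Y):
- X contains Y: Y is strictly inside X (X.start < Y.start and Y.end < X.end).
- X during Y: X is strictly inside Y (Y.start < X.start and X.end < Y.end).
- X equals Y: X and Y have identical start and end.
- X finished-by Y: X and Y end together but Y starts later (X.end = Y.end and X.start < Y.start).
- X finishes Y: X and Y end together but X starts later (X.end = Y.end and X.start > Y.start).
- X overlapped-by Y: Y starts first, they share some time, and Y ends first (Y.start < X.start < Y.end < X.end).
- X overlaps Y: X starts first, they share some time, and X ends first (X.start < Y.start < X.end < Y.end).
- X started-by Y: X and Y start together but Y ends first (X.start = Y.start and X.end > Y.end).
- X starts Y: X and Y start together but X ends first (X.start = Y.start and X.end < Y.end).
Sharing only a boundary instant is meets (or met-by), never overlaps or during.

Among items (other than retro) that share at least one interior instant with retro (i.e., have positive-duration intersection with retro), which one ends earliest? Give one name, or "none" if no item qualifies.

Target retro = [t=72, t=106].
audit [t=43, t=99] → overlaps → candidate.
build [t=27, t=29] → before → excluded.
compaction [t=64, t=81] → overlaps → candidate.
demo [t=33, t=103] → overlaps → candidate.
design_review [t=77, t=82] → during → candidate.
handoff [t=68, t=121] → contains → candidate.
interview [t=35, t=68] → before → excluded.
load_test [t=81, t=140] → overlapped-by → candidate.
lunch [t=116, t=131] → after → excluded.
onboarding [t=25, t=71] → before → excluded.
soundcheck [t=102, t=103] → during → candidate.
standup [t=78, t=125] → overlapped-by → candidate.
sync_call [t=4, t=25] → before → excluded.
Among candidates, earliest end is t=81 → compaction.

compaction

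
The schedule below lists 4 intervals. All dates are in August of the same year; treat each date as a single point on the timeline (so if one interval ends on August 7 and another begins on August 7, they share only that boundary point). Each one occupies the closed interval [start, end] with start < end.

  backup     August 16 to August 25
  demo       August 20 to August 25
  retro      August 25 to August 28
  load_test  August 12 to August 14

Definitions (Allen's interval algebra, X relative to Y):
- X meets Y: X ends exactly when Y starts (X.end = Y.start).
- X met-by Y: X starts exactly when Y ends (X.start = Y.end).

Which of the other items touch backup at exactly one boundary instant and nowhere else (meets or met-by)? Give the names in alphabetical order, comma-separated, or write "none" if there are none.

Target backup = [August 16, August 25].
demo [August 20, August 25] → finishes → no.
load_test [August 12, August 14] → before → no.
retro [August 25, August 28] → met-by → yes.
Result: retro.

retro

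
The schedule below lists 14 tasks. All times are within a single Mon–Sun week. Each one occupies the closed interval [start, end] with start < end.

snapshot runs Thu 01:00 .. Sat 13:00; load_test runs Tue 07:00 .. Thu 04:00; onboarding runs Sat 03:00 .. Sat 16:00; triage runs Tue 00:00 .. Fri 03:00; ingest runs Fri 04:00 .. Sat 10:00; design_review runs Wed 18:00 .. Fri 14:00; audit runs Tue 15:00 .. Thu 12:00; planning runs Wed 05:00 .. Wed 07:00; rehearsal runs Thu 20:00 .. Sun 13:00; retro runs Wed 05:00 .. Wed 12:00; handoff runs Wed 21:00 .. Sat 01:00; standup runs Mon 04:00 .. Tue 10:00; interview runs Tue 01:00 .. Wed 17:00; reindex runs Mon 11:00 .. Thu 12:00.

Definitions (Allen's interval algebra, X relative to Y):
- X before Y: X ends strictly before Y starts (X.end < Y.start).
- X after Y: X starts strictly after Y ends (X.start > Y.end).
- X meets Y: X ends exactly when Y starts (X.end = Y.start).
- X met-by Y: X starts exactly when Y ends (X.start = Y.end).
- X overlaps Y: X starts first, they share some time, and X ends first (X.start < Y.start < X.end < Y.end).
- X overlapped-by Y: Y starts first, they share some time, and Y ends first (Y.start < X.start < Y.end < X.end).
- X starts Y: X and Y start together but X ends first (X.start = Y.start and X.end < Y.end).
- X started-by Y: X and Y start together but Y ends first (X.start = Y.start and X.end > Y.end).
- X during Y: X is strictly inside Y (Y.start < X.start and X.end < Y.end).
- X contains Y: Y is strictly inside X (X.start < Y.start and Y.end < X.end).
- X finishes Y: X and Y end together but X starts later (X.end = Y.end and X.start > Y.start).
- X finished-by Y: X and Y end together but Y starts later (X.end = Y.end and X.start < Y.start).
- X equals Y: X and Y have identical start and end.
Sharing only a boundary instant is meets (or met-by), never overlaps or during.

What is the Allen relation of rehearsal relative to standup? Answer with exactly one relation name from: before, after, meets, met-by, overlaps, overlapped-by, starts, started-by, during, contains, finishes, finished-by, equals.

rehearsal = [Thu 20:00, Sun 13:00]; standup = [Mon 04:00, Tue 10:00].
Compare endpoints: rehearsal.start > standup.start, rehearsal.start > standup.end, rehearsal.end > standup.start, rehearsal.end > standup.end.
That pattern is 'after'.

after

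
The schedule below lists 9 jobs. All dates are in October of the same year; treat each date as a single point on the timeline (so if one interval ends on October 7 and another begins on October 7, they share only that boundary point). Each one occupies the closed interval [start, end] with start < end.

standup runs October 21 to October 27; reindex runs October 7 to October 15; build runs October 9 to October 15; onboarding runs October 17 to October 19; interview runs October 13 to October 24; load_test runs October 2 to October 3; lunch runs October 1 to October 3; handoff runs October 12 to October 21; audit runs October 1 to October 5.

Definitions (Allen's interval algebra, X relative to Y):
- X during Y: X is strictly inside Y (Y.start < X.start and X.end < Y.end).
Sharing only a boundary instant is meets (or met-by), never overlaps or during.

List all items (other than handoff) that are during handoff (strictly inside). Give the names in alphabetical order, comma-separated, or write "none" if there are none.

Target handoff = [October 12, October 21].
audit [October 1, October 5] → before → no.
build [October 9, October 15] → overlaps → no.
interview [October 13, October 24] → overlapped-by → no.
load_test [October 2, October 3] → before → no.
lunch [October 1, October 3] → before → no.
onboarding [October 17, October 19] → during → yes.
reindex [October 7, October 15] → overlaps → no.
standup [October 21, October 27] → met-by → no.
Result: onboarding.

onboarding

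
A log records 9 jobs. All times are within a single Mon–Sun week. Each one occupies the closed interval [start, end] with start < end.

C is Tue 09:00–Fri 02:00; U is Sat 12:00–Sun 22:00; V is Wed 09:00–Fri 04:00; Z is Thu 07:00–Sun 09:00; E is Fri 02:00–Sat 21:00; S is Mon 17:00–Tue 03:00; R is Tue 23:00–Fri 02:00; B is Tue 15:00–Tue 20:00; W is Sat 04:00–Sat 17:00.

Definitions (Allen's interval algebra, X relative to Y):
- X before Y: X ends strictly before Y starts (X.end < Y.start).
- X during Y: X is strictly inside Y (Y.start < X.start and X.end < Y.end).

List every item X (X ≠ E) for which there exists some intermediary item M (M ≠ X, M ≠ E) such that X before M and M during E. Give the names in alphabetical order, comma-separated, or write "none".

B, C, R, S, V

Target E = [Fri 02:00, Sat 21:00].
Intermediaries M with M during E: W.
Via W — items with X before W: B, C, R, S, V.
Union: B, C, R, S, V.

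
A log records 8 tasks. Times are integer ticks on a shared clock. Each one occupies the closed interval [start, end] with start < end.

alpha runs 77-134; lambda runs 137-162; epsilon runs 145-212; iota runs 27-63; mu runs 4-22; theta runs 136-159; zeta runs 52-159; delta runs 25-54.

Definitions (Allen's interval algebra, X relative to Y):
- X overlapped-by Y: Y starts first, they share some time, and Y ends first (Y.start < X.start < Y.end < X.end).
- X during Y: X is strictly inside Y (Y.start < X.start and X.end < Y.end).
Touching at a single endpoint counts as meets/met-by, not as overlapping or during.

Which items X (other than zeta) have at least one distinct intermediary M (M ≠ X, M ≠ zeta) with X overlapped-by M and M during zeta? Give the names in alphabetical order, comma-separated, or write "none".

none

Target zeta = [52, 159].
Intermediaries M with M during zeta: alpha.
Via alpha — items with X overlapped-by alpha: none.
Union: none.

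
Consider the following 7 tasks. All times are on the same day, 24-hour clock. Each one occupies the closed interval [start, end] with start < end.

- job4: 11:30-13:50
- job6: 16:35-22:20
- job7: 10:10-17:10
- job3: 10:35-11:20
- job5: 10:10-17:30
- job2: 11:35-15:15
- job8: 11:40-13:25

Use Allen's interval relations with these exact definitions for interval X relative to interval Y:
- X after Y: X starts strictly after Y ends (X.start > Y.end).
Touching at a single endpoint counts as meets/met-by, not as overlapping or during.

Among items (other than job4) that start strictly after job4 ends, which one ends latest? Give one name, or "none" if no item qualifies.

Target job4 = [11:30, 13:50].
job2 [11:35, 15:15] → overlapped-by → excluded.
job3 [10:35, 11:20] → before → excluded.
job5 [10:10, 17:30] → contains → excluded.
job6 [16:35, 22:20] → after → candidate.
job7 [10:10, 17:10] → contains → excluded.
job8 [11:40, 13:25] → during → excluded.
Among candidates, latest end is 22:20 → job6.

job6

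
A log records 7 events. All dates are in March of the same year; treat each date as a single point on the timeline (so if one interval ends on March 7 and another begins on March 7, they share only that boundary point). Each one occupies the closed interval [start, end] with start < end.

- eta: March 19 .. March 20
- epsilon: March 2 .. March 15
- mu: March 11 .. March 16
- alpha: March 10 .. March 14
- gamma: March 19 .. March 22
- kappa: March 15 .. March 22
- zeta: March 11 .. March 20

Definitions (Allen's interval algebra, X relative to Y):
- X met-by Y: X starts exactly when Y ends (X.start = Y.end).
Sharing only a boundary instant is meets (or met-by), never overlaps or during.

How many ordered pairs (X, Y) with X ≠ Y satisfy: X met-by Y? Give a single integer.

Checking all 42 ordered pairs for relation 'met-by'; matching pairs in alphabetical order:
(kappa, epsilon): kappa met-by epsilon ✓
Count: 1.

1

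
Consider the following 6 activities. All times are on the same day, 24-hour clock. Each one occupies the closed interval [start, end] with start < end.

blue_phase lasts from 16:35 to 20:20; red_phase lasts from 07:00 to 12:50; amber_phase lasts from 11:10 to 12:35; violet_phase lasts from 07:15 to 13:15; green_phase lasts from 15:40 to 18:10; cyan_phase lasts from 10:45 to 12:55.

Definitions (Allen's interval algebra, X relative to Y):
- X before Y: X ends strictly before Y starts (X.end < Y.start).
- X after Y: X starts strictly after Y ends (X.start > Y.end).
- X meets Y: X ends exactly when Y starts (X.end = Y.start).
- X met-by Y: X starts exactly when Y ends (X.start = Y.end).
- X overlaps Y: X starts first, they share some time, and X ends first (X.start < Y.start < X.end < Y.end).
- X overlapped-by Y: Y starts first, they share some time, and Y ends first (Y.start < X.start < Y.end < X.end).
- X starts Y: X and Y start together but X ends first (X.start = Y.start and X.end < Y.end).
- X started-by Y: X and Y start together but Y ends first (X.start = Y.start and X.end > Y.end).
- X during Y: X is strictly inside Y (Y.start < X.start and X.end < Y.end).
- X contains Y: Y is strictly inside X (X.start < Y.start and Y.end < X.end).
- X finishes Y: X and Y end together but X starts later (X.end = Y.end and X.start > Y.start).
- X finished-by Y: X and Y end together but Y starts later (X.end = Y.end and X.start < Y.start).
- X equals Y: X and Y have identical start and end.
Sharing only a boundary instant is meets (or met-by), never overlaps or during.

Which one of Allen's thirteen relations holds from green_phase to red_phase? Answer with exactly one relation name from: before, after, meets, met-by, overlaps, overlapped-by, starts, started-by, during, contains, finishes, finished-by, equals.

after

green_phase = [15:40, 18:10]; red_phase = [07:00, 12:50].
Compare endpoints: green_phase.start > red_phase.start, green_phase.start > red_phase.end, green_phase.end > red_phase.start, green_phase.end > red_phase.end.
That pattern is 'after'.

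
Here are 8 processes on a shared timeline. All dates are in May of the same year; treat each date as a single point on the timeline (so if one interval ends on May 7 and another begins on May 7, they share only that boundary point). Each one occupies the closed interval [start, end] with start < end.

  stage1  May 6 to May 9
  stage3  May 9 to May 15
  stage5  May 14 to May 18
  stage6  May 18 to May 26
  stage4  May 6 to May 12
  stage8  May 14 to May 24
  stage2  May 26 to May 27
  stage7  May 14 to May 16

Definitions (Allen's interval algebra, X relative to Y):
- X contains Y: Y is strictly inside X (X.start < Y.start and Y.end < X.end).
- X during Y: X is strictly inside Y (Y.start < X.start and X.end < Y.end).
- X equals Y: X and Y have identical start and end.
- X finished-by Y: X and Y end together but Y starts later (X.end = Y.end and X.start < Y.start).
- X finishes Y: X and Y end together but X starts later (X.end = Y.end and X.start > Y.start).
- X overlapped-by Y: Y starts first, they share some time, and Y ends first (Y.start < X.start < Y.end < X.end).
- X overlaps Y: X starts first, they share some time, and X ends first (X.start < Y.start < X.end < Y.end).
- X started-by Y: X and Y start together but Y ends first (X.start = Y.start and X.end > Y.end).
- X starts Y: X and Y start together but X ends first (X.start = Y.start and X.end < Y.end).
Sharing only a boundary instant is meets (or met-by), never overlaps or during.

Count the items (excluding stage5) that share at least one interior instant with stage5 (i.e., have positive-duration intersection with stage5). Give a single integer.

3

Target stage5 = [May 14, May 18].
stage1 [May 6, May 9] → before → no.
stage2 [May 26, May 27] → after → no.
stage3 [May 9, May 15] → overlaps → counts.
stage4 [May 6, May 12] → before → no.
stage6 [May 18, May 26] → met-by → no.
stage7 [May 14, May 16] → starts → counts.
stage8 [May 14, May 24] → started-by → counts.
Total: 3.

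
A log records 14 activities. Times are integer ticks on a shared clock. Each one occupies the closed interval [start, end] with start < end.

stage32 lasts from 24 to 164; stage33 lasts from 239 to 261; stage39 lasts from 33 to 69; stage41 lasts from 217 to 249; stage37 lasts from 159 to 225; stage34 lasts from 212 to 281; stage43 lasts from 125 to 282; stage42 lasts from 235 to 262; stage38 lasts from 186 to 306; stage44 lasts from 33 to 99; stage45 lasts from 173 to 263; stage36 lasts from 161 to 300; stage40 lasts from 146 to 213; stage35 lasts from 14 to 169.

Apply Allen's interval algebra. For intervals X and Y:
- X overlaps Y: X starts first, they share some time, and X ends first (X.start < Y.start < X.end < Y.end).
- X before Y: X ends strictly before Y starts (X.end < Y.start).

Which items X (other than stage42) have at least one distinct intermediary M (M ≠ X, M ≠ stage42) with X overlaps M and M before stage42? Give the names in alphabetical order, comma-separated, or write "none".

stage32, stage35, stage40

Target stage42 = [235, 262].
Intermediaries M with M before stage42: stage32, stage35, stage37, stage39, stage40, stage44.
Via stage32 — items with X overlaps stage32: none.
Via stage35 — items with X overlaps stage35: none.
Via stage37 — items with X overlaps stage37: stage32, stage35, stage40.
Via stage39 — items with X overlaps stage39: none.
Via stage40 — items with X overlaps stage40: stage32, stage35.
Via stage44 — items with X overlaps stage44: none.
Union: stage32, stage35, stage40.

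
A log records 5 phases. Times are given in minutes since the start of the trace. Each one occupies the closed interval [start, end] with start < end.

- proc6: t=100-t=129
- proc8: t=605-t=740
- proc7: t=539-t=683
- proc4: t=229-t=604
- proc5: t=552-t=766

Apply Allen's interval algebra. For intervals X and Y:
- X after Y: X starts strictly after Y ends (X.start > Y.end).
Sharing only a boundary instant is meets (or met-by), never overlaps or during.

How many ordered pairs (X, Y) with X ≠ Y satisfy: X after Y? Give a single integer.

Checking all 20 ordered pairs for relation 'after'; matching pairs in alphabetical order:
(proc4, proc6): proc4 after proc6 ✓
(proc5, proc6): proc5 after proc6 ✓
(proc7, proc6): proc7 after proc6 ✓
(proc8, proc4): proc8 after proc4 ✓
(proc8, proc6): proc8 after proc6 ✓
Count: 5.

5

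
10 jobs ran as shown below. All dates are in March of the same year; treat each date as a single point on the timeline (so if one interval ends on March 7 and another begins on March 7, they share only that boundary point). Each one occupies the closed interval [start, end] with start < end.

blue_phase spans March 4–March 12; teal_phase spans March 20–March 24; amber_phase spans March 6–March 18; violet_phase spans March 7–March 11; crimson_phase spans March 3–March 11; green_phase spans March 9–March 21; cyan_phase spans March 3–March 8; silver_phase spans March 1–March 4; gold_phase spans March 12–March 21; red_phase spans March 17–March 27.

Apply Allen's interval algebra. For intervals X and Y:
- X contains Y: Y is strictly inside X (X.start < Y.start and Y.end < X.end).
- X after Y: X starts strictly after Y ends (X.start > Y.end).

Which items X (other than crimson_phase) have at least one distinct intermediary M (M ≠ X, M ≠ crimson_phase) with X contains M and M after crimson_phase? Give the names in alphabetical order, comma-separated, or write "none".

Target crimson_phase = [March 3, March 11].
Intermediaries M with M after crimson_phase: gold_phase, red_phase, teal_phase.
Via gold_phase — items with X contains gold_phase: none.
Via red_phase — items with X contains red_phase: none.
Via teal_phase — items with X contains teal_phase: red_phase.
Union: red_phase.

red_phase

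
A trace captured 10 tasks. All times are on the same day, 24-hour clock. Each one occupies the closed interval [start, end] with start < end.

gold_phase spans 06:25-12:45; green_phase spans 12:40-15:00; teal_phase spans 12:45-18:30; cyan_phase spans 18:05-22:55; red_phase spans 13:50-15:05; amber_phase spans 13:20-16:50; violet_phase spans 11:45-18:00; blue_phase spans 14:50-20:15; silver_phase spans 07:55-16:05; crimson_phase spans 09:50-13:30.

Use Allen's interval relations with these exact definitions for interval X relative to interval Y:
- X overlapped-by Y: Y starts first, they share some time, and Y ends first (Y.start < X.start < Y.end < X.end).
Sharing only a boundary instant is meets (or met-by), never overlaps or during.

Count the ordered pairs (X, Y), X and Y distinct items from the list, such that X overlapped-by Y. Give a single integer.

23

Checking all 90 ordered pairs for relation 'overlapped-by'; matching pairs in alphabetical order:
(amber_phase, crimson_phase): amber_phase overlapped-by crimson_phase ✓
(amber_phase, green_phase): amber_phase overlapped-by green_phase ✓
(amber_phase, silver_phase): amber_phase overlapped-by silver_phase ✓
(blue_phase, amber_phase): blue_phase overlapped-by amber_phase ✓
(blue_phase, green_phase): blue_phase overlapped-by green_phase ✓
(blue_phase, red_phase): blue_phase overlapped-by red_phase ✓
(blue_phase, silver_phase): blue_phase overlapped-by silver_phase ✓
(blue_phase, teal_phase): blue_phase overlapped-by teal_phase ✓
(blue_phase, violet_phase): blue_phase overlapped-by violet_phase ✓
(crimson_phase, gold_phase): crimson_phase overlapped-by gold_phase ✓
(cyan_phase, blue_phase): cyan_phase overlapped-by blue_phase ✓
(cyan_phase, teal_phase): cyan_phase overlapped-by teal_phase ✓
(green_phase, crimson_phase): green_phase overlapped-by crimson_phase ✓
(green_phase, gold_phase): green_phase overlapped-by gold_phase ✓
(red_phase, green_phase): red_phase overlapped-by green_phase ✓
(silver_phase, gold_phase): silver_phase overlapped-by gold_phase ✓
(teal_phase, crimson_phase): teal_phase overlapped-by crimson_phase ✓
(teal_phase, green_phase): teal_phase overlapped-by green_phase ✓
(teal_phase, silver_phase): teal_phase overlapped-by silver_phase ✓
(teal_phase, violet_phase): teal_phase overlapped-by violet_phase ✓
(violet_phase, crimson_phase): violet_phase overlapped-by crimson_phase ✓
(violet_phase, gold_phase): violet_phase overlapped-by gold_phase ✓
(violet_phase, silver_phase): violet_phase overlapped-by silver_phase ✓
Count: 23.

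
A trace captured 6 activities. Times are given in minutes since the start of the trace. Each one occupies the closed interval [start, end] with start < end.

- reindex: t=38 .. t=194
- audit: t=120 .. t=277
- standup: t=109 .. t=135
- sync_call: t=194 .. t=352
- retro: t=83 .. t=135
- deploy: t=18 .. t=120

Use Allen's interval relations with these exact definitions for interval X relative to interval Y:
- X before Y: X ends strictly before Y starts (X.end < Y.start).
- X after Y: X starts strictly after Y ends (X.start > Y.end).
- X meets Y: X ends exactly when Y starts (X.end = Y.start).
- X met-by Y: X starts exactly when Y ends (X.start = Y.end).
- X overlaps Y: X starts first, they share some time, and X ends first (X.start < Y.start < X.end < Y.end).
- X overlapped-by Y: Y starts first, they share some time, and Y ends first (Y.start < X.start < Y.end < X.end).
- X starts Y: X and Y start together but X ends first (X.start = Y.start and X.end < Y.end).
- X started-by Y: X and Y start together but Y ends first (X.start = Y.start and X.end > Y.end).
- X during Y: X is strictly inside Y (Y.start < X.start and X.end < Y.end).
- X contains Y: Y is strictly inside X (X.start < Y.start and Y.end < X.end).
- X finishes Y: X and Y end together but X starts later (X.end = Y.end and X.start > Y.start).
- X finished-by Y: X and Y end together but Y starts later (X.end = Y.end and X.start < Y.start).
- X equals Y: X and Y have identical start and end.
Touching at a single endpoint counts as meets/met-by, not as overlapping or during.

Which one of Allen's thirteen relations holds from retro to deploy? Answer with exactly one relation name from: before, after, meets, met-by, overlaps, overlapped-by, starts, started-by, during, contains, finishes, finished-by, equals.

overlapped-by

retro = [t=83, t=135]; deploy = [t=18, t=120].
Compare endpoints: retro.start > deploy.start, retro.start < deploy.end, retro.end > deploy.start, retro.end > deploy.end.
That pattern is 'overlapped-by'.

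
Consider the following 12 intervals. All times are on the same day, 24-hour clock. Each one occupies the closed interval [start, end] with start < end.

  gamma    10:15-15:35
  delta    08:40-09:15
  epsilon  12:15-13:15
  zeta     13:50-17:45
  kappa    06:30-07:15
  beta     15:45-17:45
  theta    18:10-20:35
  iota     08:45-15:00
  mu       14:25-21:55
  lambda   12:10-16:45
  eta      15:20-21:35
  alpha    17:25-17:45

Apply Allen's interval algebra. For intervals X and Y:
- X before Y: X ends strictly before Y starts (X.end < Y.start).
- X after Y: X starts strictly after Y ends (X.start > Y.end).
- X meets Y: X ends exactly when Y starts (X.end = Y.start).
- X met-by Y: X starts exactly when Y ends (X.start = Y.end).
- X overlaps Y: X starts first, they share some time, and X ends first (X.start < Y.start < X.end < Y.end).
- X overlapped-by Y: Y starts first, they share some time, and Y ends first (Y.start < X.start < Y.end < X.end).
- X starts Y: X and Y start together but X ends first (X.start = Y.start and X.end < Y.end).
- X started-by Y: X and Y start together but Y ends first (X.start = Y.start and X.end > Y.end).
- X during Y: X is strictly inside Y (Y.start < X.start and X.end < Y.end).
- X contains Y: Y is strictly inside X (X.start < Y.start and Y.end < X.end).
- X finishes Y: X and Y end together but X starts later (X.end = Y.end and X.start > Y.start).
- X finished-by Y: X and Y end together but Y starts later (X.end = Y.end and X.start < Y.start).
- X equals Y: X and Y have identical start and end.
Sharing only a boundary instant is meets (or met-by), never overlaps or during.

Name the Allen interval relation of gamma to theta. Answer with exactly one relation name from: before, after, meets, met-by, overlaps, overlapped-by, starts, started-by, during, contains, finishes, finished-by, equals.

gamma = [10:15, 15:35]; theta = [18:10, 20:35].
Compare endpoints: gamma.start < theta.start, gamma.start < theta.end, gamma.end < theta.start, gamma.end < theta.end.
That pattern is 'before'.

before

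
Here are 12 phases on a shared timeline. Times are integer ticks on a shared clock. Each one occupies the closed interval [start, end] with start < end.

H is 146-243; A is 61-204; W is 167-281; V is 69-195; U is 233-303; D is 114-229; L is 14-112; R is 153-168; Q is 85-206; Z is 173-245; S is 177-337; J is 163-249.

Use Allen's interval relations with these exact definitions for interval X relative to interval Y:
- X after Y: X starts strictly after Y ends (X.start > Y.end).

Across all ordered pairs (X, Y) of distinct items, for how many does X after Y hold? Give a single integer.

15

Checking all 132 ordered pairs for relation 'after'; matching pairs in alphabetical order:
(D, L): D after L ✓
(H, L): H after L ✓
(J, L): J after L ✓
(R, L): R after L ✓
(S, L): S after L ✓
(S, R): S after R ✓
(U, A): U after A ✓
(U, D): U after D ✓
(U, L): U after L ✓
(U, Q): U after Q ✓
(U, R): U after R ✓
(U, V): U after V ✓
(W, L): W after L ✓
(Z, L): Z after L ✓
(Z, R): Z after R ✓
Count: 15.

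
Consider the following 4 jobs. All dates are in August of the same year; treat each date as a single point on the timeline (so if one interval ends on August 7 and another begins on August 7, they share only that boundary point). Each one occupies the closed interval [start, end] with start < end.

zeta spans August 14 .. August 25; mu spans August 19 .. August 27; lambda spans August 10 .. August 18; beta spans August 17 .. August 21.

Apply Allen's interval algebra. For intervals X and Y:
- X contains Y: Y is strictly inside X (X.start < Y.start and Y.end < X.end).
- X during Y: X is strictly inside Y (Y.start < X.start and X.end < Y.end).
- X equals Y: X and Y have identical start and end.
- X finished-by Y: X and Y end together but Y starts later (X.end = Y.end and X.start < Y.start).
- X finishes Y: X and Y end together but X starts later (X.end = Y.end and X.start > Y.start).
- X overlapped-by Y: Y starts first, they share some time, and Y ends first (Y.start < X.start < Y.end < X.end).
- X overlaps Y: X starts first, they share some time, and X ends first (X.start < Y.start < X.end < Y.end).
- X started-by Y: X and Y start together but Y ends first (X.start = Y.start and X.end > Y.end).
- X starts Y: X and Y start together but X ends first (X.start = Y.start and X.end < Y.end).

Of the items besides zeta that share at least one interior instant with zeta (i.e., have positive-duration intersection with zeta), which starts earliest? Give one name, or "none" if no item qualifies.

Target zeta = [August 14, August 25].
beta [August 17, August 21] → during → candidate.
lambda [August 10, August 18] → overlaps → candidate.
mu [August 19, August 27] → overlapped-by → candidate.
Among candidates, earliest start is August 10 → lambda.

lambda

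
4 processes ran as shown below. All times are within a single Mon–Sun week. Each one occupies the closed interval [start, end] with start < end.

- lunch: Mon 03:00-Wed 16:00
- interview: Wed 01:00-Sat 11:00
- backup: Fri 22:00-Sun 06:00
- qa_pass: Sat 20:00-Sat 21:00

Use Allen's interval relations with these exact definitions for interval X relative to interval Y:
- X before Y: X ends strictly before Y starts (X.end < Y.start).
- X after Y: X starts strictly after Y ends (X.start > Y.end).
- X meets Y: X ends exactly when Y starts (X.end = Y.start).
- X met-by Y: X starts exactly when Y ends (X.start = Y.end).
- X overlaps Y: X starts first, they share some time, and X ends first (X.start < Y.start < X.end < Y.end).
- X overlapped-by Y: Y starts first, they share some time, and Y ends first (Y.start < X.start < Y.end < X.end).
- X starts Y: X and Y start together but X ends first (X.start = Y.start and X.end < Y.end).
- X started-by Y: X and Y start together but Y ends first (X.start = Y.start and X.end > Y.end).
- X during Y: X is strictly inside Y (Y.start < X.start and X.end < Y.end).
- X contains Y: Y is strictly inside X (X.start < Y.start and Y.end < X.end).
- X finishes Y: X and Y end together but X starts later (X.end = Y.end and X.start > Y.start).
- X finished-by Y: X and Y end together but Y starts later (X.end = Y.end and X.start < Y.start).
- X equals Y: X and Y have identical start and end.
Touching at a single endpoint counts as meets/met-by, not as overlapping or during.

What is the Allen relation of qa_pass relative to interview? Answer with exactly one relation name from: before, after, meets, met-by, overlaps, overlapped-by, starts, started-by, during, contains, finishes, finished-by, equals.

after

qa_pass = [Sat 20:00, Sat 21:00]; interview = [Wed 01:00, Sat 11:00].
Compare endpoints: qa_pass.start > interview.start, qa_pass.start > interview.end, qa_pass.end > interview.start, qa_pass.end > interview.end.
That pattern is 'after'.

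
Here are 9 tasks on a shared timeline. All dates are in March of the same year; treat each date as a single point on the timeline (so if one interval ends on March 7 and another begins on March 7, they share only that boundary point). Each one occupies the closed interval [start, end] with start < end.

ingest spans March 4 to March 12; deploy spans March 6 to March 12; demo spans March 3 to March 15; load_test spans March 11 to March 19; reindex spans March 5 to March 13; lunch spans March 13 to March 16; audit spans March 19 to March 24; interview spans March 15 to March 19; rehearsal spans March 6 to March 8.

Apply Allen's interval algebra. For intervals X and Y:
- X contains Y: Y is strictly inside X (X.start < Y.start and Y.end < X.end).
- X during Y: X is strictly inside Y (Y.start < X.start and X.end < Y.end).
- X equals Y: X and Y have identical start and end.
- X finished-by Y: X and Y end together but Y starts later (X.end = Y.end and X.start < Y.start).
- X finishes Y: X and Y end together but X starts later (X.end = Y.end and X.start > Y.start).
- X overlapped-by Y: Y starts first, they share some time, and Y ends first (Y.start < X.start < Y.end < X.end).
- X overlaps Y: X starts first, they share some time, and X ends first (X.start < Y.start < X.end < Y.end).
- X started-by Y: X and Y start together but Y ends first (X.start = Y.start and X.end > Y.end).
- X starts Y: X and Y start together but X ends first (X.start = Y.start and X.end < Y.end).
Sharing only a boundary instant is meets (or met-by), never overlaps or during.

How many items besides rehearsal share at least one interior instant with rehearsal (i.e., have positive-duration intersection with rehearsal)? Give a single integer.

4

Target rehearsal = [March 6, March 8].
audit [March 19, March 24] → after → no.
demo [March 3, March 15] → contains → counts.
deploy [March 6, March 12] → started-by → counts.
ingest [March 4, March 12] → contains → counts.
interview [March 15, March 19] → after → no.
load_test [March 11, March 19] → after → no.
lunch [March 13, March 16] → after → no.
reindex [March 5, March 13] → contains → counts.
Total: 4.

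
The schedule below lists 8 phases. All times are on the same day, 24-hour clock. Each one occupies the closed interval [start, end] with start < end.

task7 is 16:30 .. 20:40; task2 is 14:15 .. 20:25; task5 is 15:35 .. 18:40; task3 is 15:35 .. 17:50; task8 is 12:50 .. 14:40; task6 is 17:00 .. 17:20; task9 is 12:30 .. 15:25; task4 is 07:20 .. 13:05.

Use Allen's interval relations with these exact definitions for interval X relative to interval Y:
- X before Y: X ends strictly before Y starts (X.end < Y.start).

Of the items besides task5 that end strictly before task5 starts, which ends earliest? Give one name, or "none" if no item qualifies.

Target task5 = [15:35, 18:40].
task2 [14:15, 20:25] → contains → excluded.
task3 [15:35, 17:50] → starts → excluded.
task4 [07:20, 13:05] → before → candidate.
task6 [17:00, 17:20] → during → excluded.
task7 [16:30, 20:40] → overlapped-by → excluded.
task8 [12:50, 14:40] → before → candidate.
task9 [12:30, 15:25] → before → candidate.
Among candidates, earliest end is 13:05 → task4.

task4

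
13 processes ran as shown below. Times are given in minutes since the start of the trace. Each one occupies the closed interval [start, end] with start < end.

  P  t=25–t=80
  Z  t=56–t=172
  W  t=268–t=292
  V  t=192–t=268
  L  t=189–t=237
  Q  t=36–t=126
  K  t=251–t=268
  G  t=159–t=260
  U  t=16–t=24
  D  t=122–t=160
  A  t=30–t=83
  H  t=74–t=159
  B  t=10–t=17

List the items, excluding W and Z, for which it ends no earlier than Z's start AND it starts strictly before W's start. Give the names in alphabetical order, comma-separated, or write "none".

Conditions: its end is no earlier than Z's start (X.end >= t=56) AND its start is strictly before W's start (X.start < t=268).
A: end t=83 >= t=56? ✓; start t=30 < t=268? ✓ → yes.
B: end t=17 >= t=56? ✗; start t=10 < t=268? ✓ → no.
D: end t=160 >= t=56? ✓; start t=122 < t=268? ✓ → yes.
G: end t=260 >= t=56? ✓; start t=159 < t=268? ✓ → yes.
H: end t=159 >= t=56? ✓; start t=74 < t=268? ✓ → yes.
K: end t=268 >= t=56? ✓; start t=251 < t=268? ✓ → yes.
L: end t=237 >= t=56? ✓; start t=189 < t=268? ✓ → yes.
P: end t=80 >= t=56? ✓; start t=25 < t=268? ✓ → yes.
Q: end t=126 >= t=56? ✓; start t=36 < t=268? ✓ → yes.
U: end t=24 >= t=56? ✗; start t=16 < t=268? ✓ → no.
V: end t=268 >= t=56? ✓; start t=192 < t=268? ✓ → yes.
Result: A, D, G, H, K, L, P, Q, V.

A, D, G, H, K, L, P, Q, V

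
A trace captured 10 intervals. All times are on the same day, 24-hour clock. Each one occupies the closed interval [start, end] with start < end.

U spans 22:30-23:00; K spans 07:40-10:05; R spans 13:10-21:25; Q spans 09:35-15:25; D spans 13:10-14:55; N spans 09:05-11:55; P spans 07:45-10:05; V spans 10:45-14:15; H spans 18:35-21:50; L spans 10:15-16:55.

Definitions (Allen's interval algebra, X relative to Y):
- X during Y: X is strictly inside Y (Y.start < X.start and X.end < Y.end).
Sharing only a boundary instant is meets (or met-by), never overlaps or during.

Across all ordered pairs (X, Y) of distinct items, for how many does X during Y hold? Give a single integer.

Checking all 90 ordered pairs for relation 'during'; matching pairs in alphabetical order:
(D, L): D during L ✓
(D, Q): D during Q ✓
(V, L): V during L ✓
(V, Q): V during Q ✓
Count: 4.

4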